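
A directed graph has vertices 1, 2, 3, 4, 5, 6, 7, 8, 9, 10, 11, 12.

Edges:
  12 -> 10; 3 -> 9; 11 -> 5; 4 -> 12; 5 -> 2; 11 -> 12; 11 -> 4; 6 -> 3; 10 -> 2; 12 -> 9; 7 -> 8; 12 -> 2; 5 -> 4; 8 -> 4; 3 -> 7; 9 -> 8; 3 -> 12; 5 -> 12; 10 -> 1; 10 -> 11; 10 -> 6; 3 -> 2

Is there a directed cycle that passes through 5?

Yes

5 is on a cycle iff 5 can reach itself via ≥1 edge.
5 → 12 → 10 → 11 → 5 — yes.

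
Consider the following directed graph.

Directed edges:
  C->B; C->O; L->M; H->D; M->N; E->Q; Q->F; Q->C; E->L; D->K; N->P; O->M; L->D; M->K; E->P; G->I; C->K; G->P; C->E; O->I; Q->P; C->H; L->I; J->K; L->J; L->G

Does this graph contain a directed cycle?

DFS with white/gray/black marking, starting from O:
O gray
  M gray
    K gray
    K black
    N gray
      P gray
      P black
    N black
  M black
  I gray
  I black
O black
B gray
B black
C gray
  H gray
    D gray
      D→K: K black — skip
    D black
  H black
  C→K: K black — skip
  C→O: O black — skip
  E gray
    L gray
      L→D: D black — skip
      L→M: M black — skip
      G gray
        G→I: I black — skip
        G→P: P black — skip
      G black
      J gray
        J→K: K black — skip
      J black
      L→I: I black — skip
    L black
    Q gray
      F gray
      F black
      Q→C: C is gray → back edge
Back edge found, so a cycle exists: C → E → Q → C.

Yes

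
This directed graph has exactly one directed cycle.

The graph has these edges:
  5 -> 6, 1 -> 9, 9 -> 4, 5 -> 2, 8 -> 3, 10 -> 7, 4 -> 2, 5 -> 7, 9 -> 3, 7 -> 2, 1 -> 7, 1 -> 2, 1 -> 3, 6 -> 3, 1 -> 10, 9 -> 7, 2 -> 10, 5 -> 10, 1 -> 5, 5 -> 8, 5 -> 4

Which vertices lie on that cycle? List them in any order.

2, 7, 10

DFS with gray/black marking from 7:
7 gray
  2 gray
    10 gray
      10→7: 7 is gray → back edge
Back edge closes the cycle 7 → 2 → 10 → 7; its vertices are {2, 7, 10}.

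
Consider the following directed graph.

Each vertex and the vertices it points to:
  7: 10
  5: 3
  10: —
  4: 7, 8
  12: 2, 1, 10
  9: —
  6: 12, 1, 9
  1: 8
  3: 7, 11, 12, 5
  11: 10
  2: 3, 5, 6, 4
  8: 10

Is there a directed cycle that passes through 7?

No

7 lies on a cycle iff there is a path from 7 back to itself.
Exploring from 7, it never reaches itself; equivalently, its strongly connected component is a singleton.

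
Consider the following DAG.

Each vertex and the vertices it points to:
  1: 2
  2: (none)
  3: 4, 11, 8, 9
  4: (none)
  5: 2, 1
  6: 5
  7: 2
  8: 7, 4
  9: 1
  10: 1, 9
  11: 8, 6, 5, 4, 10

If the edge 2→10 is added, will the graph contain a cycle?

Adding 2→10 creates a cycle iff 10 can already reach 2.
Path from 10: 10 → 1 → 2.
So 10 → … → 2 → 10 is a cycle.

Yes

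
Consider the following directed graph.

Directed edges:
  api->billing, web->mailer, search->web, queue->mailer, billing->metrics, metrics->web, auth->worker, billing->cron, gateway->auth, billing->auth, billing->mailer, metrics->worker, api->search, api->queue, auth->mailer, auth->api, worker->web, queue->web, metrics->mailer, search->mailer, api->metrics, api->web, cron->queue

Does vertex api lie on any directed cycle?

api is on a cycle iff api can reach itself via ≥1 edge.
api → billing → auth → api — yes.

Yes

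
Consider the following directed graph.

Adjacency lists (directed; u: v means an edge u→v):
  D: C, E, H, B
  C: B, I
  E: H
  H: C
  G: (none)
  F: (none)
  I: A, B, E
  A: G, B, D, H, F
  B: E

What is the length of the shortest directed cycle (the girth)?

For each vertex v, BFS finds the shortest path from v back to v.
The shortest such closed walk is A → H → C → I → A, length 4.

4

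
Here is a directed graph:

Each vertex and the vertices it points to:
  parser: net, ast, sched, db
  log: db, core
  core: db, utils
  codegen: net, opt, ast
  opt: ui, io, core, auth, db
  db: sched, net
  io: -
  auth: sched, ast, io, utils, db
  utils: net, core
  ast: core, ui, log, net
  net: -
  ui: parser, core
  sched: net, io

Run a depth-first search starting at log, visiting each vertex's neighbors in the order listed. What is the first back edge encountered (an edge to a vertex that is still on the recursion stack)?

utils->core

DFS from log (visiting each vertex's neighbors in the order listed); mark gray on enter, black on exit:
log gray
  db gray
    sched gray
      net gray
      net black
      io gray
      io black
    sched black
    db→net: net black — skip
  db black
  core gray
    core→db: db black — skip
    utils gray
      utils→net: net black — skip
      utils→core: core is gray → back edge
First back edge: utils → core.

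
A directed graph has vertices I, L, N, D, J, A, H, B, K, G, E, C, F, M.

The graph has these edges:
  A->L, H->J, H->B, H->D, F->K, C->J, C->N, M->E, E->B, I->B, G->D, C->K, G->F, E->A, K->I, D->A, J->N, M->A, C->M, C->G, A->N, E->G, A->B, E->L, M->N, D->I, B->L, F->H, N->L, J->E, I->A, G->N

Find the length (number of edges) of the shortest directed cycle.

For each vertex v, BFS finds the shortest path from v back to v.
The shortest such closed walk is G → F → H → J → E → G, length 5.

5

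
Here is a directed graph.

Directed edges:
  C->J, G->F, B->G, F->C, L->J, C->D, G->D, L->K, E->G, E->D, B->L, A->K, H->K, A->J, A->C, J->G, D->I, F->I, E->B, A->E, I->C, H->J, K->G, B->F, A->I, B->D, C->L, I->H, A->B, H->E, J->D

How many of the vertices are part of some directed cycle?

11

A vertex is on a directed cycle iff it belongs to a strongly connected component of size ≥ 2 (or has a self-loop).
The vertices on cycles are {B, C, D, E, F, G, H, I, J, K, L} — 11 in total.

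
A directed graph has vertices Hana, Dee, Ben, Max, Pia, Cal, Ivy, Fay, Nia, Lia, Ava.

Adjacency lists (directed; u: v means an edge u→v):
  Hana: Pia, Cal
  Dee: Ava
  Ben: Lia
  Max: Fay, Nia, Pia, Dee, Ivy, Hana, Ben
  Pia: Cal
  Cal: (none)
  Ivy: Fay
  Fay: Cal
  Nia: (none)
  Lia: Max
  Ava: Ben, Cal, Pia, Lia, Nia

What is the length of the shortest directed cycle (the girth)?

3

For each vertex v, BFS finds the shortest path from v back to v.
The shortest such closed walk is Lia → Max → Ben → Lia, length 3.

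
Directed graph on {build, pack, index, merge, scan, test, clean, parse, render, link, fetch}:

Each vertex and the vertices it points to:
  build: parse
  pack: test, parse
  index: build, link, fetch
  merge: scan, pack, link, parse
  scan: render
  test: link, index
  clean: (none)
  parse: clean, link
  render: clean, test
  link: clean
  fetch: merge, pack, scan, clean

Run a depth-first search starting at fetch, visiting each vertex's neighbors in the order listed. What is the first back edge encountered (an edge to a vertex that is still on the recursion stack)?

index->fetch

DFS from fetch (visiting each vertex's neighbors in the order listed); mark gray on enter, black on exit:
fetch gray
  merge gray
    scan gray
      render gray
        clean gray
        clean black
        test gray
          link gray
            link→clean: clean black — skip
          link black
          index gray
            build gray
              parse gray
                parse→clean: clean black — skip
                parse→link: link black — skip
              parse black
            build black
            index→link: link black — skip
            index→fetch: fetch is gray → back edge
First back edge: index → fetch.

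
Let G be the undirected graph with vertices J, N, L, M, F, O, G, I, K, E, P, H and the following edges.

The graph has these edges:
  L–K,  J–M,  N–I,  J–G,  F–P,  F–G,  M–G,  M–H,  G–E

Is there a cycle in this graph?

Yes

DFS, tracking each vertex's parent; an edge to a visited non-parent vertex closes a cycle.
Start from K:
visit K (parent –)
  visit L (parent K)
    L–K: parent, skip
visit J (parent –)
  visit G (parent J)
    visit M (parent G)
      M–J: J visited and ≠ parent → cycle
Cycle: J – G – M – J.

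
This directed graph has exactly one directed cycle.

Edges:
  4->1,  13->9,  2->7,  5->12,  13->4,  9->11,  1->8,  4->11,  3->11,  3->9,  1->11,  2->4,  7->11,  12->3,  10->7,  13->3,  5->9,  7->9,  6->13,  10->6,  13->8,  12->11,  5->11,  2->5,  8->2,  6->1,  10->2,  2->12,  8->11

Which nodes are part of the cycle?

1, 2, 4, 8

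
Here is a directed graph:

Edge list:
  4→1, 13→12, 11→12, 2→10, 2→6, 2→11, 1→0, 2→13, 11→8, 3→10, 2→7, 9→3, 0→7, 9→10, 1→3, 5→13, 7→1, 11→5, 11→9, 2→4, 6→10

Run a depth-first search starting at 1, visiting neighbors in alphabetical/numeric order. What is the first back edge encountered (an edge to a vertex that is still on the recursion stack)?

DFS from 1 (visiting neighbors in alphabetical/numeric order); mark gray on enter, black on exit:
1 gray
  0 gray
    7 gray
      7→1: 1 is gray → back edge
First back edge: 7 → 1.

7->1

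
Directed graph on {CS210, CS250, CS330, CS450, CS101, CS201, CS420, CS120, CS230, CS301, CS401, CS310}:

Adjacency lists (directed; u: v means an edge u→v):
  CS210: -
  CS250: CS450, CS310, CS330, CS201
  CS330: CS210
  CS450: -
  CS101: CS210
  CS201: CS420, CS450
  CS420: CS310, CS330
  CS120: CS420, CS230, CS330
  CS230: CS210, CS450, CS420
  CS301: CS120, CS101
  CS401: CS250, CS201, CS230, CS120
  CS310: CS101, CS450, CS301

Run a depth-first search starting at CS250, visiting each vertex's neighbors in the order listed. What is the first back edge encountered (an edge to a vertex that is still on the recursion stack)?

DFS from CS250 (visiting each vertex's neighbors in the order listed); mark gray on enter, black on exit:
CS250 gray
  CS450 gray
  CS450 black
  CS310 gray
    CS101 gray
      CS210 gray
      CS210 black
    CS101 black
    CS310→CS450: CS450 black — skip
    CS301 gray
      CS120 gray
        CS420 gray
          CS420→CS310: CS310 is gray → back edge
First back edge: CS420 → CS310.

CS420→CS310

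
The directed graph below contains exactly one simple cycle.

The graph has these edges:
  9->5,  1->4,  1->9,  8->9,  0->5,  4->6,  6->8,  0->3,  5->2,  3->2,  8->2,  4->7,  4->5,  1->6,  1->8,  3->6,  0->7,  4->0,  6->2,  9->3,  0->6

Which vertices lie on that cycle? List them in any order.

3, 6, 8, 9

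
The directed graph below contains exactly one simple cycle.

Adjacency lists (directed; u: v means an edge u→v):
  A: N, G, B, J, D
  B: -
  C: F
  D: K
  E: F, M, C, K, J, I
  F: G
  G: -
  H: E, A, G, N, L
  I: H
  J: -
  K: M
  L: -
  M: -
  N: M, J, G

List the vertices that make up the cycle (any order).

DFS with gray/black marking from E:
E gray
  F gray
    G gray
    G black
  F black
  M gray
  M black
  C gray
    C→F: F black — skip
  C black
  K gray
    K→M: M black — skip
  K black
  J gray
  J black
  I gray
    H gray
      H→E: E is gray → back edge
Back edge closes the cycle E → I → H → E; its vertices are {E, H, I}.

E, H, I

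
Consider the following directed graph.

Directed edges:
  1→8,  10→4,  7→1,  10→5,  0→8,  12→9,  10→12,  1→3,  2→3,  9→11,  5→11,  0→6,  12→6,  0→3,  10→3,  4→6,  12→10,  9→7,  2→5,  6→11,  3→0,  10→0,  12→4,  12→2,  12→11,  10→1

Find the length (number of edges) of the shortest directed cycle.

For each vertex v, BFS finds the shortest path from v back to v.
The shortest such closed walk is 10 → 12 → 10, length 2.

2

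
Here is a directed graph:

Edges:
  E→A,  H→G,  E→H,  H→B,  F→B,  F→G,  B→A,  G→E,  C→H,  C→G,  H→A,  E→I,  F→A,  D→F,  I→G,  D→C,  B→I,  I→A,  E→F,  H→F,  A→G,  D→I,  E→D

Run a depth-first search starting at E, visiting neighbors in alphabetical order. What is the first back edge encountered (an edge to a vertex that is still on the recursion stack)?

G→E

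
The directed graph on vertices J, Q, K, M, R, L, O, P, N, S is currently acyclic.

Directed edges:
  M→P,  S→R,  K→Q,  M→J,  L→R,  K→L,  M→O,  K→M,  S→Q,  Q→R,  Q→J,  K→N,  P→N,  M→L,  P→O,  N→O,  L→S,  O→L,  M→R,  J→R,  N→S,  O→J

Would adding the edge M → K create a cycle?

Yes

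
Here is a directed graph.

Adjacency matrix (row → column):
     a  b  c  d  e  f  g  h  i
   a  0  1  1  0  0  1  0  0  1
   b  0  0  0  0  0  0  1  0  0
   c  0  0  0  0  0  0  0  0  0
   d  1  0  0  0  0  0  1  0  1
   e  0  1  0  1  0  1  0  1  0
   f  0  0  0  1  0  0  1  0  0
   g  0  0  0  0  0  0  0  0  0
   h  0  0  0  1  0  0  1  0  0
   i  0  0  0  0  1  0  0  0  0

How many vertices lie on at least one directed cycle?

6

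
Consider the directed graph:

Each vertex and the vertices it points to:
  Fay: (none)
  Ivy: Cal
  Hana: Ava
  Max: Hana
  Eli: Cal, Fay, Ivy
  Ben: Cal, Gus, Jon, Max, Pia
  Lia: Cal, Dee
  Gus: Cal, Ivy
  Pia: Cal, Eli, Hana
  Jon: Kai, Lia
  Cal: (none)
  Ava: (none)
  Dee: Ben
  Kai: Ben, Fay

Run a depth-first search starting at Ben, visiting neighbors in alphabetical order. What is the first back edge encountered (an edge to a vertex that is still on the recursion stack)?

DFS from Ben (visiting neighbors in alphabetical order); mark gray on enter, black on exit:
Ben gray
  Cal gray
  Cal black
  Gus gray
    Gus→Cal: Cal black — skip
    Ivy gray
      Ivy→Cal: Cal black — skip
    Ivy black
  Gus black
  Jon gray
    Kai gray
      Kai→Ben: Ben is gray → back edge
First back edge: Kai → Ben.

Kai->Ben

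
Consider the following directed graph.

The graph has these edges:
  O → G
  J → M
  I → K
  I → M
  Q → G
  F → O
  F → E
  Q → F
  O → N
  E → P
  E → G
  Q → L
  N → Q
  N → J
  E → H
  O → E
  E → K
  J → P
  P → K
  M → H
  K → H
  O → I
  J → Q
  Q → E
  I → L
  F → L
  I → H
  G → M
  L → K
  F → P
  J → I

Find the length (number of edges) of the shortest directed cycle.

4

For each vertex v, BFS finds the shortest path from v back to v.
The shortest such closed walk is O → N → Q → F → O, length 4.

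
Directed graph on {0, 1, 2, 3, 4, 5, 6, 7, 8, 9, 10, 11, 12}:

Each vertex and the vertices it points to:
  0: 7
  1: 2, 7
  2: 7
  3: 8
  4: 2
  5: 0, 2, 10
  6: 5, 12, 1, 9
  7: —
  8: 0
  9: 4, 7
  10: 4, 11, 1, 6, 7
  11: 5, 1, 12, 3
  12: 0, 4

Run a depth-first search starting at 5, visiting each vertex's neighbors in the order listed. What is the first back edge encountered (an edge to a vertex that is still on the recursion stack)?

DFS from 5 (visiting each vertex's neighbors in the order listed); mark gray on enter, black on exit:
5 gray
  0 gray
    7 gray
    7 black
  0 black
  2 gray
    2→7: 7 black — skip
  2 black
  10 gray
    4 gray
      4→2: 2 black — skip
    4 black
    11 gray
      11→5: 5 is gray → back edge
First back edge: 11 → 5.

11→5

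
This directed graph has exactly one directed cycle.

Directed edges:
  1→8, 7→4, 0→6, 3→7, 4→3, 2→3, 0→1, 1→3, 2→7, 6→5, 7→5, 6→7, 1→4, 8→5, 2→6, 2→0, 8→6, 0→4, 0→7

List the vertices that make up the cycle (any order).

DFS with gray/black marking from 4:
4 gray
  3 gray
    7 gray
      5 gray
      5 black
      7→4: 4 is gray → back edge
Back edge closes the cycle 4 → 3 → 7 → 4; its vertices are {3, 4, 7}.

3, 4, 7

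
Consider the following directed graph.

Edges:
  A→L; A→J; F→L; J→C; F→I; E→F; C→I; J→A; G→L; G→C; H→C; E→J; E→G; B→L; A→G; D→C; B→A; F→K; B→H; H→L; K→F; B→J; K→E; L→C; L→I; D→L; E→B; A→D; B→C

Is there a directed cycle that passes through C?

No

C lies on a cycle iff there is a path from C back to itself.
Exploring from C, it never reaches itself; equivalently, its strongly connected component is a singleton.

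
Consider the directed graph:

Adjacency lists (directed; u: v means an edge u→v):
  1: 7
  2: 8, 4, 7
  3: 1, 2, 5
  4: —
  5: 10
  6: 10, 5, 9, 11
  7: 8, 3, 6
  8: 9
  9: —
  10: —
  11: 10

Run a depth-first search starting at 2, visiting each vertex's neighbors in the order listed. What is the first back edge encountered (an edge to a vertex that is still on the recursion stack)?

DFS from 2 (visiting each vertex's neighbors in the order listed); mark gray on enter, black on exit:
2 gray
  8 gray
    9 gray
    9 black
  8 black
  4 gray
  4 black
  7 gray
    7→8: 8 black — skip
    3 gray
      1 gray
        1→7: 7 is gray → back edge
First back edge: 1 → 7.

1->7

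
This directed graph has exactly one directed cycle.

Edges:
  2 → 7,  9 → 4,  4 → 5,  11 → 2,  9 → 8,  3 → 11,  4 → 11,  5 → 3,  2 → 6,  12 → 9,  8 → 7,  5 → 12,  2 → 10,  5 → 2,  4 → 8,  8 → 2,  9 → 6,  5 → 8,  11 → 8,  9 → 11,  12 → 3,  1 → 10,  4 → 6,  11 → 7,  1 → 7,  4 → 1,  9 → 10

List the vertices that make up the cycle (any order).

4, 5, 9, 12

DFS with gray/black marking from 4:
4 gray
  8 gray
    7 gray
    7 black
    2 gray
      6 gray
      6 black
      2→7: 7 black — skip
      10 gray
      10 black
    2 black
  8 black
  4→6: 6 black — skip
  5 gray
    3 gray
      11 gray
        11→7: 7 black — skip
        11→2: 2 black — skip
        11→8: 8 black — skip
      11 black
    3 black
    5→8: 8 black — skip
    12 gray
      12→3: 3 black — skip
      9 gray
        9→10: 10 black — skip
        9→6: 6 black — skip
        9→11: 11 black — skip
        9→8: 8 black — skip
        9→4: 4 is gray → back edge
Back edge closes the cycle 4 → 5 → 12 → 9 → 4; its vertices are {4, 5, 9, 12}.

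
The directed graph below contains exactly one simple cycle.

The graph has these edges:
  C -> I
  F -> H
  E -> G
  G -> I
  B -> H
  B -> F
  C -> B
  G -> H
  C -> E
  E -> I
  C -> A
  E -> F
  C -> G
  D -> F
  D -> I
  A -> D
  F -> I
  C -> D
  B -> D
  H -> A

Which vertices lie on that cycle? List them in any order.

DFS with gray/black marking from A:
A gray
  D gray
    I gray
    I black
    F gray
      H gray
        H→A: A is gray → back edge
Back edge closes the cycle A → D → F → H → A; its vertices are {A, D, F, H}.

A, D, F, H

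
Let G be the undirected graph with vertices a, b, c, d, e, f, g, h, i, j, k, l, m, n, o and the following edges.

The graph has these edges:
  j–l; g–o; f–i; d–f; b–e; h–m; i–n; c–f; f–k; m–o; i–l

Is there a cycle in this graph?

No

DFS, tracking each vertex's parent; an edge to a visited non-parent vertex closes a cycle.
Start from a:
visit a (parent –)
visit b (parent –)
  visit e (parent b)
    e–b: parent, skip
visit c (parent –)
  visit f (parent c)
    visit k (parent f)
      k–f: parent, skip
    f–c: parent, skip
    visit d (parent f)
      d–f: parent, skip
    visit i (parent f)
      visit n (parent i)
        n–i: parent, skip
      i–f: parent, skip
      visit l (parent i)
        visit j (parent l)
          j–l: parent, skip
        l–i: parent, skip
visit g (parent –)
  visit o (parent g)
    o–g: parent, skip
    visit m (parent o)
      m–o: parent, skip
      visit h (parent m)
        h–m: parent, skip
No non-parent visited neighbor found — the graph is a forest.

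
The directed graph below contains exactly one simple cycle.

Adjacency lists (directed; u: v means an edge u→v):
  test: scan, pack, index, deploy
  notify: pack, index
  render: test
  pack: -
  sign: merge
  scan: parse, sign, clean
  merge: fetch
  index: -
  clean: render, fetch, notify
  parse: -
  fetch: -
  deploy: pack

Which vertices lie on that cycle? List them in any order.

DFS with gray/black marking from clean:
clean gray
  render gray
    test gray
      scan gray
        parse gray
        parse black
        sign gray
          merge gray
            fetch gray
            fetch black
          merge black
        sign black
        scan→clean: clean is gray → back edge
Back edge closes the cycle clean → render → test → scan → clean; its vertices are {scan, test, clean, render}.

scan, test, clean, render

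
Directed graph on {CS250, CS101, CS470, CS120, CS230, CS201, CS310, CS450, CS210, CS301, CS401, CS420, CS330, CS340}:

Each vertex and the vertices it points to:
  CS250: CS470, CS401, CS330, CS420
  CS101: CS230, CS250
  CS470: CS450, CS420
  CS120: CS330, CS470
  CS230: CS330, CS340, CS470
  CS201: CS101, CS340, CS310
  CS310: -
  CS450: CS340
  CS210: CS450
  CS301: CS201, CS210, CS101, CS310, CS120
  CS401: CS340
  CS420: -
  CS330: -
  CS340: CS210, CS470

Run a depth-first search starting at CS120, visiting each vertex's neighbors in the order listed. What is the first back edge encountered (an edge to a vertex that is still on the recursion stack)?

DFS from CS120 (visiting each vertex's neighbors in the order listed); mark gray on enter, black on exit:
CS120 gray
  CS330 gray
  CS330 black
  CS470 gray
    CS450 gray
      CS340 gray
        CS210 gray
          CS210→CS450: CS450 is gray → back edge
First back edge: CS210 → CS450.

CS210→CS450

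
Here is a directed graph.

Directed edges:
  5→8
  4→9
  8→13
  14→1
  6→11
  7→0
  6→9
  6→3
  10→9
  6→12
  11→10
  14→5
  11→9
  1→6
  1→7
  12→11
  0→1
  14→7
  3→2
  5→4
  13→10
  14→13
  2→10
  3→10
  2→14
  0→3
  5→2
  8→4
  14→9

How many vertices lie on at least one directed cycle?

8

A vertex is on a directed cycle iff it belongs to a strongly connected component of size ≥ 2 (or has a self-loop).
The vertices on cycles are {0, 1, 2, 3, 5, 6, 7, 14} — 8 in total.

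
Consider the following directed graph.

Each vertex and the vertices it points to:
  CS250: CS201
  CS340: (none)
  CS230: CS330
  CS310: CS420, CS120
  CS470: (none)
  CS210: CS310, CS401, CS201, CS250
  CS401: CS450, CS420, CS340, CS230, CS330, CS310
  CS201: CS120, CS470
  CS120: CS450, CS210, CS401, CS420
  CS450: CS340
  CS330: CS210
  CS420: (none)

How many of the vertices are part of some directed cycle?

A vertex is on a directed cycle iff it belongs to a strongly connected component of size ≥ 2 (or has a self-loop).
The vertices on cycles are {CS120, CS201, CS210, CS230, CS250, CS310, CS330, CS401} — 8 in total.

8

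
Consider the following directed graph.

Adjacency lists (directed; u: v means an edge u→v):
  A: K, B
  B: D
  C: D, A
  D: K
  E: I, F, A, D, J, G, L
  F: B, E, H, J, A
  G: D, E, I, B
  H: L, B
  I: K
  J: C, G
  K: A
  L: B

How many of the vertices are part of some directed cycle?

A vertex is on a directed cycle iff it belongs to a strongly connected component of size ≥ 2 (or has a self-loop).
The vertices on cycles are {A, B, D, E, F, G, J, K} — 8 in total.

8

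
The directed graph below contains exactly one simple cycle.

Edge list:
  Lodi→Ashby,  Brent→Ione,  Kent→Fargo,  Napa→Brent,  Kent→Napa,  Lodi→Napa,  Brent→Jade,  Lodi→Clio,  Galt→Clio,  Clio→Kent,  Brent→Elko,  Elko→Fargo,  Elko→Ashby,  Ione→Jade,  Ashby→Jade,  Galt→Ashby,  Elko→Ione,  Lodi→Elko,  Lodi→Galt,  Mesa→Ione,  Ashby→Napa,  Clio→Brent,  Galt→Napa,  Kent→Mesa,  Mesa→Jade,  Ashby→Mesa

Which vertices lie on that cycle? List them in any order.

DFS with gray/black marking from Elko:
Elko gray
  Ione gray
    Jade gray
    Jade black
  Ione black
  Ashby gray
    Mesa gray
      Mesa→Jade: Jade black — skip
      Mesa→Ione: Ione black — skip
    Mesa black
    Ashby→Jade: Jade black — skip
    Napa gray
      Brent gray
        Brent→Ione: Ione black — skip
        Brent→Elko: Elko is gray → back edge
Back edge closes the cycle Elko → Ashby → Napa → Brent → Elko; its vertices are {Elko, Napa, Ashby, Brent}.

Elko, Napa, Ashby, Brent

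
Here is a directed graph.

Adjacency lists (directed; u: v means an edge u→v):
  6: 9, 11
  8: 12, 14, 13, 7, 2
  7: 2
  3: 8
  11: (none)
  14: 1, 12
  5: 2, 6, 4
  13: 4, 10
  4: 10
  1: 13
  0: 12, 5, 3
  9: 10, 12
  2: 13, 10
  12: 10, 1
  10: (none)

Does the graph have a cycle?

DFS with white/gray/black marking, starting from 0:
0 gray
  12 gray
    10 gray
    10 black
    1 gray
      13 gray
        4 gray
          4→10: 10 black — skip
        4 black
        13→10: 10 black — skip
      13 black
    1 black
  12 black
  5 gray
    2 gray
      2→13: 13 black — skip
      2→10: 10 black — skip
    2 black
    6 gray
      9 gray
        9→10: 10 black — skip
        9→12: 12 black — skip
      9 black
      11 gray
      11 black
    6 black
    5→4: 4 black — skip
  5 black
  3 gray
    8 gray
      8→12: 12 black — skip
      14 gray
        14→1: 1 black — skip
        14→12: 12 black — skip
      14 black
      8→13: 13 black — skip
      7 gray
        7→2: 2 black — skip
      7 black
      8→2: 2 black — skip
    8 black
  3 black
0 black
Every edge goes to a white or black vertex — no back edge, so the graph is acyclic.

No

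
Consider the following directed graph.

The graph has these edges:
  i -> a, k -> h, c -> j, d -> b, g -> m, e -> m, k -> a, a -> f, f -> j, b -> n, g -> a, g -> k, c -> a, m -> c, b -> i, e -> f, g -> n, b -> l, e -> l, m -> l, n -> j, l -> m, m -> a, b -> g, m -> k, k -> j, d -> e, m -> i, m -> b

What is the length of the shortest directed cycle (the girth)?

For each vertex v, BFS finds the shortest path from v back to v.
The shortest such closed walk is l → m → l, length 2.

2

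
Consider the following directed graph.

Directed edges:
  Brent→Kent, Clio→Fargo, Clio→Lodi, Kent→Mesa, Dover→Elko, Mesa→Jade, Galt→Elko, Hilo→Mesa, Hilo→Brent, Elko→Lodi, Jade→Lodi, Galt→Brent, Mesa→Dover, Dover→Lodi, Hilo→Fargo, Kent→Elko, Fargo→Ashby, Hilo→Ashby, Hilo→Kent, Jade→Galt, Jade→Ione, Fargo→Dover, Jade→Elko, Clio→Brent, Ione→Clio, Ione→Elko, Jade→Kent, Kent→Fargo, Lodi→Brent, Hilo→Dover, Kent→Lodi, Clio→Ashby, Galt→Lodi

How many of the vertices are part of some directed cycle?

A vertex is on a directed cycle iff it belongs to a strongly connected component of size ≥ 2 (or has a self-loop).
The vertices on cycles are {Clio, Elko, Galt, Ione, Jade, Kent, Lodi, Mesa, Brent, Dover, Fargo} — 11 in total.

11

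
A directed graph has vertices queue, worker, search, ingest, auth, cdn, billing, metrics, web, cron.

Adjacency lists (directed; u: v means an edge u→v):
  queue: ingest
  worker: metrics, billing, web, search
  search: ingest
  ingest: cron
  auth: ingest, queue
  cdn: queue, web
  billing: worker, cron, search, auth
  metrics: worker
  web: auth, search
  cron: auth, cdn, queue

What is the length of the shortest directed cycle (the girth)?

For each vertex v, BFS finds the shortest path from v back to v.
The shortest such closed walk is billing → worker → billing, length 2.

2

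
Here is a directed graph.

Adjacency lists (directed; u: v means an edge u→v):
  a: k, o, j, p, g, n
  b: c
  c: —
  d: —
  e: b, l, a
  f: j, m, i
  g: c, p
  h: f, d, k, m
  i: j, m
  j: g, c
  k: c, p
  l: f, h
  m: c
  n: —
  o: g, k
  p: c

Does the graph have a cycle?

No

DFS with white/gray/black marking, starting from d:
d gray
d black
a gray
  k gray
    c gray
    c black
    p gray
      p→c: c black — skip
    p black
  k black
  o gray
    g gray
      g→c: c black — skip
      g→p: p black — skip
    g black
    o→k: k black — skip
  o black
  j gray
    j→g: g black — skip
    j→c: c black — skip
  j black
  a→p: p black — skip
  a→g: g black — skip
  n gray
  n black
a black
b gray
  b→c: c black — skip
b black
e gray
  e→b: b black — skip
  l gray
    f gray
      f→j: j black — skip
      m gray
        m→c: c black — skip
      m black
      i gray
        i→j: j black — skip
        i→m: m black — skip
      i black
    f black
    h gray
      h→f: f black — skip
      h→d: d black — skip
      h→k: k black — skip
      h→m: m black — skip
    h black
  l black
  e→a: a black — skip
e black
Every edge goes to a white or black vertex — no back edge, so the graph is acyclic.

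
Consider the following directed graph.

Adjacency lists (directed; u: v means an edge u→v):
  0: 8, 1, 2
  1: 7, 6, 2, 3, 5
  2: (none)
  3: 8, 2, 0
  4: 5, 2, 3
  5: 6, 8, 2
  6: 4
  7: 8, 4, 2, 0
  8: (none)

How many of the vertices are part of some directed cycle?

A vertex is on a directed cycle iff it belongs to a strongly connected component of size ≥ 2 (or has a self-loop).
The vertices on cycles are {0, 1, 3, 4, 5, 6, 7} — 7 in total.

7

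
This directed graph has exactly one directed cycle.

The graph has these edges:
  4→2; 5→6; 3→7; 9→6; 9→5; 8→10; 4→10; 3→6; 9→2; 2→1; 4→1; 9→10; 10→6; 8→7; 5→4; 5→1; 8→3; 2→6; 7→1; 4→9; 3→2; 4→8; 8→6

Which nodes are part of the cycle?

4, 5, 9

DFS with gray/black marking from 5:
5 gray
  1 gray
  1 black
  4 gray
    9 gray
      2 gray
        2→1: 1 black — skip
        6 gray
        6 black
      2 black
      9→5: 5 is gray → back edge
Back edge closes the cycle 5 → 4 → 9 → 5; its vertices are {4, 5, 9}.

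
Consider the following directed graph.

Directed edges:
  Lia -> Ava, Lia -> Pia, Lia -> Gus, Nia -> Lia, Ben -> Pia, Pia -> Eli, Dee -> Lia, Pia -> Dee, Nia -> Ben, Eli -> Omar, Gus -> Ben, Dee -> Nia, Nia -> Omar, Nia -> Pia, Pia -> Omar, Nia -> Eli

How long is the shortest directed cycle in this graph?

For each vertex v, BFS finds the shortest path from v back to v.
The shortest such closed walk is Lia → Pia → Dee → Lia, length 3.

3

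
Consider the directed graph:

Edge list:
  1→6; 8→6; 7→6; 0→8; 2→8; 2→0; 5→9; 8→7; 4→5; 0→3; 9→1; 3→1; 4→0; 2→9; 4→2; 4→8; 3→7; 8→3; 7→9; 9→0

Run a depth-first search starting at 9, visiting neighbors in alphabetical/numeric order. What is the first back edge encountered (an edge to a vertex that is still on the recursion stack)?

7→9

DFS from 9 (visiting neighbors in alphabetical/numeric order); mark gray on enter, black on exit:
9 gray
  0 gray
    3 gray
      1 gray
        6 gray
        6 black
      1 black
      7 gray
        7→6: 6 black — skip
        7→9: 9 is gray → back edge
First back edge: 7 → 9.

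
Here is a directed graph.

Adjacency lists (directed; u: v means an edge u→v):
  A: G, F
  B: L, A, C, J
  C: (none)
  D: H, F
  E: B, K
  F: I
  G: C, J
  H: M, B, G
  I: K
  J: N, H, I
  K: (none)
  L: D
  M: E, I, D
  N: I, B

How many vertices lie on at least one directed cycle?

10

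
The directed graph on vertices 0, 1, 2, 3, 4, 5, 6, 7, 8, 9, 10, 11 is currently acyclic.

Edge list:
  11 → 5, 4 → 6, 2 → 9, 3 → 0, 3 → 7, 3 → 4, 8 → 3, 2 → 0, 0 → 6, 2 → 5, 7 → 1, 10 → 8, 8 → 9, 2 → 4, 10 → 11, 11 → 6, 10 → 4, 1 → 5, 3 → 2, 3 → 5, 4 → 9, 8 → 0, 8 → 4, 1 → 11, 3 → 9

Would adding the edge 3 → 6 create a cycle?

No

Adding 3→6 creates a cycle iff 6 can already reach 3.
Explore from 6: no path reaches 3. The graph stays acyclic.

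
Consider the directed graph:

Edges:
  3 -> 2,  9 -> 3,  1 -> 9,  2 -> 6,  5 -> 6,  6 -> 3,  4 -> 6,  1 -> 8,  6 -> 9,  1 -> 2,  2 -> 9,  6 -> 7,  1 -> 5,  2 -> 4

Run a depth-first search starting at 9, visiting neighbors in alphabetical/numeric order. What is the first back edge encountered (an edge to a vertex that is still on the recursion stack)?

DFS from 9 (visiting neighbors in alphabetical/numeric order); mark gray on enter, black on exit:
9 gray
  3 gray
    2 gray
      4 gray
        6 gray
          6→3: 3 is gray → back edge
First back edge: 6 → 3.

6→3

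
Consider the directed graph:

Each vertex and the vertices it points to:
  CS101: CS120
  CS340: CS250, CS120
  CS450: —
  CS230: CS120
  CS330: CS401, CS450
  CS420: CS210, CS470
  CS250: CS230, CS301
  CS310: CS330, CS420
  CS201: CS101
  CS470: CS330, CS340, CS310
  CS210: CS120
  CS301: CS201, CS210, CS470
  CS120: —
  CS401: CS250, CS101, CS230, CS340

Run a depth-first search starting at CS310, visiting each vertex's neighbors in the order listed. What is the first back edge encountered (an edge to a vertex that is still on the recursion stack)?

DFS from CS310 (visiting each vertex's neighbors in the order listed); mark gray on enter, black on exit:
CS310 gray
  CS330 gray
    CS401 gray
      CS250 gray
        CS230 gray
          CS120 gray
          CS120 black
        CS230 black
        CS301 gray
          CS201 gray
            CS101 gray
              CS101→CS120: CS120 black — skip
            CS101 black
          CS201 black
          CS210 gray
            CS210→CS120: CS120 black — skip
          CS210 black
          CS470 gray
            CS470→CS330: CS330 is gray → back edge
First back edge: CS470 → CS330.

CS470->CS330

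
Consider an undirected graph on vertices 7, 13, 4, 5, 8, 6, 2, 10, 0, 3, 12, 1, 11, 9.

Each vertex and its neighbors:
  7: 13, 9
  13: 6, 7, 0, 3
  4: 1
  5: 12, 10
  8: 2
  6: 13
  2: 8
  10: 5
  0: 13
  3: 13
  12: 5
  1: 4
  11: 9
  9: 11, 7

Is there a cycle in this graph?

DFS, tracking each vertex's parent; an edge to a visited non-parent vertex closes a cycle.
Start from 1:
visit 1 (parent –)
  visit 4 (parent 1)
    4–1: parent, skip
visit 7 (parent –)
  visit 13 (parent 7)
    visit 6 (parent 13)
      6–13: parent, skip
    13–7: parent, skip
    visit 0 (parent 13)
      0–13: parent, skip
    visit 3 (parent 13)
      3–13: parent, skip
  visit 9 (parent 7)
    visit 11 (parent 9)
      11–9: parent, skip
    9–7: parent, skip
visit 5 (parent –)
  visit 12 (parent 5)
    12–5: parent, skip
  visit 10 (parent 5)
    10–5: parent, skip
visit 8 (parent –)
  visit 2 (parent 8)
    2–8: parent, skip
No non-parent visited neighbor found — the graph is a forest.

No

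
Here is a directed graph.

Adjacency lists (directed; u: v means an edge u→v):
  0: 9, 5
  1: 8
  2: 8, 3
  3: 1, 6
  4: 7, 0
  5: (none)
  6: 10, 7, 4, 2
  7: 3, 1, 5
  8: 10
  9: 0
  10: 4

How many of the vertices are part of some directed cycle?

A vertex is on a directed cycle iff it belongs to a strongly connected component of size ≥ 2 (or has a self-loop).
The vertices on cycles are {0, 1, 2, 3, 4, 6, 7, 8, 9, 10} — 10 in total.

10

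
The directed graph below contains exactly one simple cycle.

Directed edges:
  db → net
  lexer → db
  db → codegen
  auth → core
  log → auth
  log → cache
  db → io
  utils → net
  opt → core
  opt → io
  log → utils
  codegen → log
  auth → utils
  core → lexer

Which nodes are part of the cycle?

db, log, auth, core, lexer, codegen

DFS with gray/black marking from core:
core gray
  lexer gray
    db gray
      net gray
      net black
      codegen gray
        log gray
          auth gray
            auth→core: core is gray → back edge
Back edge closes the cycle core → lexer → db → codegen → log → auth → core; its vertices are {db, log, auth, core, lexer, codegen}.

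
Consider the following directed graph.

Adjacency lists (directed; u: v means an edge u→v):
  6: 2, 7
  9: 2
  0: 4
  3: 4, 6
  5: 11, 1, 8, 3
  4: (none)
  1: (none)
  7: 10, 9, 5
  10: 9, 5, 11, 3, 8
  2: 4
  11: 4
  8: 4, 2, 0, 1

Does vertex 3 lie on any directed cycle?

3 is on a cycle iff 3 can reach itself via ≥1 edge.
3 → 6 → 7 → 10 → 3 — yes.

Yes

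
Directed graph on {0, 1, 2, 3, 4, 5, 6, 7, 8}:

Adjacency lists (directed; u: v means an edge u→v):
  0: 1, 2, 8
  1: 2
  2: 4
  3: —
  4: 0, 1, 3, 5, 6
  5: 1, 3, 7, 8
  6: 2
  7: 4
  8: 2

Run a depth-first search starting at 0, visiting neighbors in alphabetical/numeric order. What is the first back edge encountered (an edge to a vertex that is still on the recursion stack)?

4→0

DFS from 0 (visiting neighbors in alphabetical/numeric order); mark gray on enter, black on exit:
0 gray
  1 gray
    2 gray
      4 gray
        4→0: 0 is gray → back edge
First back edge: 4 → 0.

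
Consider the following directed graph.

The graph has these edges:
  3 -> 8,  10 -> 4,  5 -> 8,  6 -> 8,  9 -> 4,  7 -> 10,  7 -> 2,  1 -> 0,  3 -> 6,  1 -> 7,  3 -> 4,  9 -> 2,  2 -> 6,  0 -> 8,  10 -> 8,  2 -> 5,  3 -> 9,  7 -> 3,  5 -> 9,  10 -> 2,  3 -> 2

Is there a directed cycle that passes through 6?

No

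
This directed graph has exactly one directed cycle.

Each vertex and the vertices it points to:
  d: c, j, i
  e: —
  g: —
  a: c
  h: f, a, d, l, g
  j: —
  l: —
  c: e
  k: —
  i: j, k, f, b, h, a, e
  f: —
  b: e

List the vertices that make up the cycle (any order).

DFS with gray/black marking from i:
i gray
  j gray
  j black
  k gray
  k black
  f gray
  f black
  b gray
    e gray
    e black
  b black
  h gray
    h→f: f black — skip
    a gray
      c gray
        c→e: e black — skip
      c black
    a black
    d gray
      d→c: c black — skip
      d→j: j black — skip
      d→i: i is gray → back edge
Back edge closes the cycle i → h → d → i; its vertices are {d, h, i}.

d, h, i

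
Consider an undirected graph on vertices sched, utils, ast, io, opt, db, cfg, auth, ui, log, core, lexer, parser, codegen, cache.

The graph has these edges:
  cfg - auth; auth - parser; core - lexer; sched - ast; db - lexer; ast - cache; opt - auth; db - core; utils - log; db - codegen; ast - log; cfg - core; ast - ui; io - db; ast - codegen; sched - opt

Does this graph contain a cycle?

Yes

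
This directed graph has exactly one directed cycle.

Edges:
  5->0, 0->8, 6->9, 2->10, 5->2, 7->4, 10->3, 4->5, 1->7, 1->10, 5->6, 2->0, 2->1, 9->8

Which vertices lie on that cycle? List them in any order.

DFS with gray/black marking from 5:
5 gray
  6 gray
    9 gray
      8 gray
      8 black
    9 black
  6 black
  2 gray
    1 gray
      10 gray
        3 gray
        3 black
      10 black
      7 gray
        4 gray
          4→5: 5 is gray → back edge
Back edge closes the cycle 5 → 2 → 1 → 7 → 4 → 5; its vertices are {1, 2, 4, 5, 7}.

1, 2, 4, 5, 7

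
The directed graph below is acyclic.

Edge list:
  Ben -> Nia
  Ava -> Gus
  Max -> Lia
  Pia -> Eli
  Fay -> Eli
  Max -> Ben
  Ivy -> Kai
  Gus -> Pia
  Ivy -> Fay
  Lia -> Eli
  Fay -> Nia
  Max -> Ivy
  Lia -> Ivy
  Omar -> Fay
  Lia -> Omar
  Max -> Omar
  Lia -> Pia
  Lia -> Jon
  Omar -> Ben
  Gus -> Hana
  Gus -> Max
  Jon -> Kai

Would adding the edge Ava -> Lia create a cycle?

No

Adding Ava→Lia creates a cycle iff Lia can already reach Ava.
Explore from Lia: no path reaches Ava. The graph stays acyclic.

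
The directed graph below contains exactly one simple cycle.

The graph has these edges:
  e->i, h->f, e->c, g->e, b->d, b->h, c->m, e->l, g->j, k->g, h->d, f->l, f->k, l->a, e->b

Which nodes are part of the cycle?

b, e, f, g, h, k

DFS with gray/black marking from g:
g gray
  j gray
  j black
  e gray
    c gray
      m gray
      m black
    c black
    l gray
      a gray
      a black
    l black
    i gray
    i black
    b gray
      d gray
      d black
      h gray
        f gray
          k gray
            k→g: g is gray → back edge
Back edge closes the cycle g → e → b → h → f → k → g; its vertices are {b, e, f, g, h, k}.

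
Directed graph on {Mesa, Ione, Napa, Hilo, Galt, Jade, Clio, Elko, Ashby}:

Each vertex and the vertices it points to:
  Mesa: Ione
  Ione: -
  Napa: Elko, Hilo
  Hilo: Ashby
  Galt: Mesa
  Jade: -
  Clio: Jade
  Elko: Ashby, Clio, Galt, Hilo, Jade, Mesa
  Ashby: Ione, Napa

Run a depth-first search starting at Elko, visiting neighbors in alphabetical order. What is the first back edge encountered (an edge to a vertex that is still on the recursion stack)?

Napa->Elko

DFS from Elko (visiting neighbors in alphabetical order); mark gray on enter, black on exit:
Elko gray
  Ashby gray
    Ione gray
    Ione black
    Napa gray
      Napa→Elko: Elko is gray → back edge
First back edge: Napa → Elko.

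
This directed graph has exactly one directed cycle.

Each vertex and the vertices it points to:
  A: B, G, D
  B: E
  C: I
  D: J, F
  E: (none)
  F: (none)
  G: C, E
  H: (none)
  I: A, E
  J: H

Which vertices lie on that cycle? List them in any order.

DFS with gray/black marking from A:
A gray
  B gray
    E gray
    E black
  B black
  G gray
    C gray
      I gray
        I→A: A is gray → back edge
Back edge closes the cycle A → G → C → I → A; its vertices are {A, C, G, I}.

A, C, G, I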